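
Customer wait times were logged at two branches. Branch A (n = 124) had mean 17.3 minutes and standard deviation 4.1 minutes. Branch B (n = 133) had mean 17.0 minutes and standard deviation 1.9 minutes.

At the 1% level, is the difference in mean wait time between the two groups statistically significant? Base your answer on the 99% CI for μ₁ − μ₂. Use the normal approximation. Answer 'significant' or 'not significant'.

not significant

Standard errors of each mean: 4.1/√124 = 0.3682 and 1.9/√133 = 0.1648.
SE(x̄₁ − x̄₂) = √(0.3682² + 0.1648²) = 0.4034 for independent samples with unequal variances.
With z* = 2.576, the margin is 2.576 × 0.4034 = 1.0392.
x̄₁ − x̄₂ = 17.3 − 17.0 = 0.3000; the interval is 0.3000 ± 1.0392 = (-0.7392, 1.3392).
The interval (-0.7392, 1.3392) contains 0, so the difference is not significant.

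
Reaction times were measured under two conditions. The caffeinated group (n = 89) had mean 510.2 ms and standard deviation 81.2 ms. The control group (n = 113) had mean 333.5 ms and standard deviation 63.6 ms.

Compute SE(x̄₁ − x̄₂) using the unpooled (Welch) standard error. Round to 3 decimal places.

SE₁ = s₁/√n₁ = 81.2/√89 = 8.6072; SE₂ = 63.6/√113 = 5.9830.
Independent samples, unequal variances: SE_diff = √(SE₁² + SE₂²) = √(74.08389184 + 35.796289) = 10.4824.

10.482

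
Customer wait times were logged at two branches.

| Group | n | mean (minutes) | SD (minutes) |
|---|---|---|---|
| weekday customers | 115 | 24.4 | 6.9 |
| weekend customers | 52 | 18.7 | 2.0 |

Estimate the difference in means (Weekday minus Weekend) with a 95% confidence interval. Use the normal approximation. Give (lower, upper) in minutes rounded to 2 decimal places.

Per-group SEs: s₁/√n₁ = 6.9/√115 = 0.6434, s₂/√n₂ = 2.0/√52 = 0.2774.
Unpooled SE of the difference: √(0.41396356 + 0.07695076) = 0.7007.
Margin of error = z* · SE = 1.960 × 0.7007 = 1.3734.
x̄₁ − x̄₂ = 24.4 − 18.7 = 5.7000.
CI: 5.7000 ± 1.3734 = (4.33, 7.07).

(4.33, 7.07)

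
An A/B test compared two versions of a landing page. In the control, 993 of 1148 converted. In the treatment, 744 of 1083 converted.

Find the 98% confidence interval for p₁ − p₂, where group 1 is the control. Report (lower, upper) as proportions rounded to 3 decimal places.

(0.138, 0.218)

Sample proportions: 993/1148 = 0.8650, 744/1083 = 0.6870.
Each SE is √(p̂(1−p̂)/n): √(0.8650·0.1350/1148) = 0.01009 and √(0.6870·0.3130/1083) = 0.01409.
SE(p̂₁ − p̂₂) = √(SE₁² + SE₂²) = √(0.0001018081 + 0.0001985281) = 0.01733, since the two samples are independent.
At 98% confidence z* = 2.326; margin = 2.326 × 0.01733 = 0.04031.
The difference is 0.8650 − 0.6870 = 0.1780, so the interval is 0.1780 ± 0.04031 = (0.138, 0.218).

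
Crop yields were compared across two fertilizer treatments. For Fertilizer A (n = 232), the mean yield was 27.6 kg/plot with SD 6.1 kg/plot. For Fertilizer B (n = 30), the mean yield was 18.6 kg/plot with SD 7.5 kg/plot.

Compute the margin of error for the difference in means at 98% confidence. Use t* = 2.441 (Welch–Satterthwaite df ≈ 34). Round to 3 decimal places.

Standard errors of each mean: 6.1/√232 = 0.4005 and 7.5/√30 = 1.3693.
SE(x̄₁ − x̄₂) = √(0.4005² + 1.3693²) = 1.4267 for independent samples with unequal variances.
With t* = 2.441, the margin is 2.441 × 1.4267 = 3.4826.

3.483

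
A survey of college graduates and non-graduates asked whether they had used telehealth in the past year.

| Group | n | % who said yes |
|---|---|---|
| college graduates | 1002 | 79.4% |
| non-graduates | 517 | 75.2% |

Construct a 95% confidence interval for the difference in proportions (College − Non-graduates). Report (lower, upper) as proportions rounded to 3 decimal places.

(-0.003, 0.087)

Each SE is √(p̂(1−p̂)/n): √(0.7940·0.2060/1002) = 0.01278 and √(0.7520·0.2480/517) = 0.01899.
SE(p̂₁ − p̂₂) = √(SE₁² + SE₂²) = √(0.0001633284 + 0.0003606201) = 0.02289, since the two samples are independent.
At 95% confidence z* = 1.960; margin = 1.960 × 0.02289 = 0.04486.
The difference is 0.7940 − 0.7520 = 0.0420, so the interval is 0.0420 ± 0.04486 = (-0.003, 0.087).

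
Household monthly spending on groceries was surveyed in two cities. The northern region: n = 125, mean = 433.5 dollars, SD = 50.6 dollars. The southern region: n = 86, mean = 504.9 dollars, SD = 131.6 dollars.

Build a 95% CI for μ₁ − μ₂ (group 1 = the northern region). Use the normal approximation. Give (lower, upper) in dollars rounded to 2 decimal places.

(-100.59, -42.21)

Standard errors of each mean: 50.6/√125 = 4.5258 and 131.6/√86 = 14.1908.
SE(x̄₁ − x̄₂) = √(4.5258² + 14.1908²) = 14.8950 for independent samples with unequal variances.
With z* = 1.960, the margin is 1.960 × 14.8950 = 29.1942.
x̄₁ − x̄₂ = 433.5 − 504.9 = -71.4000; the interval is -71.4000 ± 29.1942 = (-100.59, -42.21).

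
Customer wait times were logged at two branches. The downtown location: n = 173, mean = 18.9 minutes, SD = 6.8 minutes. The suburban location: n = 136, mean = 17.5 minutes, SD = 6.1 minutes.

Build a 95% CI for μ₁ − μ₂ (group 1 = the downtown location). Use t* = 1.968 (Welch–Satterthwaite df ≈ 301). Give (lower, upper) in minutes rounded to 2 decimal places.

Per-group SEs: s₁/√n₁ = 6.8/√173 = 0.5170, s₂/√n₂ = 6.1/√136 = 0.5231.
Unpooled SE of the difference: √(0.267289 + 0.27363361) = 0.7355.
Margin of error = t* · SE = 1.968 × 0.7355 = 1.4475.
x̄₁ − x̄₂ = 18.9 − 17.5 = 1.4000.
CI: 1.4000 ± 1.4475 = (-0.05, 2.85).

(-0.05, 2.85)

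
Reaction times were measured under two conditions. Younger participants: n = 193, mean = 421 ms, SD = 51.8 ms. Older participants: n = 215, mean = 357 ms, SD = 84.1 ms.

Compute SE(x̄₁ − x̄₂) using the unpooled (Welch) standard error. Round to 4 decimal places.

Standard errors of each mean: 51.8/√193 = 3.7286 and 84.1/√215 = 5.7356.
SE(x̄₁ − x̄₂) = √(3.7286² + 5.7356²) = 6.8410 for independent samples with unequal variances.

6.8410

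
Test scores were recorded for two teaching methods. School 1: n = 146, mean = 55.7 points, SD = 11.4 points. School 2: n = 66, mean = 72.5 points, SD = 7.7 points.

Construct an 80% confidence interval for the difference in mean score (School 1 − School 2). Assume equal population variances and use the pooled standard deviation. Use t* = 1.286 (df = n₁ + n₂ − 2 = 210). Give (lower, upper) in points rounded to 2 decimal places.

s_p = √[((n₁−1)s₁² + (n₂−1)s₂²)/(n₁+n₂−2)] = √[(145·11.4² + 65·7.7²)/210] = 10.3964.
SE = 10.3964·√(1/146 + 1/66) = 1.5421.
With t* = 1.286, margin = 1.286 × 1.5421 = 1.9831.
x̄₁ − x̄₂ = 55.7 − 72.5 = -16.8000; interval -16.8000 ± 1.9831 = (-18.78, -14.82).

(-18.78, -14.82)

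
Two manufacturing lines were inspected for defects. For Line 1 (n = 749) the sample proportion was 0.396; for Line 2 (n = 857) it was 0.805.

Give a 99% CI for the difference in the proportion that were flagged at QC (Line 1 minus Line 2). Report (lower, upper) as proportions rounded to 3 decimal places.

The two standard errors are √(0.3960×0.6040/749) = 0.01787 and √(0.8050×0.1950/857) = 0.01353.
Because the samples are independent, SE_diff = √(0.01787² + 0.01353²) = 0.02241.
Using z* = 2.576 for 99%, ME = 2.576 × 0.02241 = 0.05773.
p̂₁ − p̂₂ = -0.4090; interval -0.4090 ± 0.05773 gives (-0.467, -0.351).

(-0.467, -0.351)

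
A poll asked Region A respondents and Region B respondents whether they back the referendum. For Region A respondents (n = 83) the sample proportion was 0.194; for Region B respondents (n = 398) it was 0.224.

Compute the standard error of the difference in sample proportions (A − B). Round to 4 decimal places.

0.0482

The two standard errors are √(0.1940×0.8060/83) = 0.04340 and √(0.2240×0.7760/398) = 0.02090.
Because the samples are independent, SE_diff = √(0.04340² + 0.02090²) = 0.04817.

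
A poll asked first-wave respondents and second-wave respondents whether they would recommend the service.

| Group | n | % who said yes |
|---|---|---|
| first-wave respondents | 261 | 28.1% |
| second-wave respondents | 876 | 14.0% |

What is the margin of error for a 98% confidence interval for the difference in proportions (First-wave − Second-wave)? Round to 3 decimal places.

The two standard errors are √(0.2810×0.7190/261) = 0.02782 and √(0.1400×0.8600/876) = 0.01172.
Because the samples are independent, SE_diff = √(0.02782² + 0.01172²) = 0.03019.
Using z* = 2.326 for 98%, ME = 2.326 × 0.03019 = 0.07022.

0.070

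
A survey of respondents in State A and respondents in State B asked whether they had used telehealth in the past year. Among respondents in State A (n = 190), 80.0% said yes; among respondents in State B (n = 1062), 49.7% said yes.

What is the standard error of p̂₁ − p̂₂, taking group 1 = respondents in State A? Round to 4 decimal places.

The two standard errors are √(0.8000×0.2000/190) = 0.02902 and √(0.4970×0.5030/1062) = 0.01534.
Because the samples are independent, SE_diff = √(0.02902² + 0.01534²) = 0.03282.

0.0328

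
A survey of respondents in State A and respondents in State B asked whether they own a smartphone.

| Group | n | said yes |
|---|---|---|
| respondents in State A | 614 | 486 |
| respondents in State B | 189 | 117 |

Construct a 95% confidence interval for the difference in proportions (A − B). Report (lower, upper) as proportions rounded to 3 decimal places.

(0.096, 0.249)

Sample proportions: 486/614 = 0.7915, 117/189 = 0.6190.
Each SE is √(p̂(1−p̂)/n): √(0.7915·0.2085/614) = 0.01639 and √(0.6190·0.3810/189) = 0.03532.
SE(p̂₁ − p̂₂) = √(SE₁² + SE₂²) = √(0.0002686321 + 0.0012475024) = 0.03894, since the two samples are independent.
At 95% confidence z* = 1.960; margin = 1.960 × 0.03894 = 0.07632.
The difference is 0.7915 − 0.6190 = 0.1725, so the interval is 0.1725 ± 0.07632 = (0.096, 0.249).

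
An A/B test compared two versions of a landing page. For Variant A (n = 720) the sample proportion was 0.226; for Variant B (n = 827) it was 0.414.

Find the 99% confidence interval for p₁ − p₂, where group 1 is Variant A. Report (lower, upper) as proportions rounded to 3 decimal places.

SE₁ = √(p̂₁(1−p̂₁)/n₁) = √(0.2260·0.7740/720) = 0.01559; SE₂ = √(0.4140·0.5860/827) = 0.01713.
Independent samples: SE of the difference = √(SE₁² + SE₂²) = √(0.0002430481 + 0.0002934369) = 0.02316.
z* for 99% confidence is 2.576, so the margin of error is 2.576 × 0.02316 = 0.05966.
Point estimate p̂₁ − p̂₂ = 0.2260 − 0.4140 = -0.1880.
-0.1880 ± 0.05966 → (-0.248, -0.128).

(-0.248, -0.128)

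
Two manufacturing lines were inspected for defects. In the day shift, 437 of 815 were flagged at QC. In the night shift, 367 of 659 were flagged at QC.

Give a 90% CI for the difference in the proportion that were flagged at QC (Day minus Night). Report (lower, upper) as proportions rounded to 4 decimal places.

Sample proportions: 437/815 = 0.5362, 367/659 = 0.5569.
Each SE is √(p̂(1−p̂)/n): √(0.5362·0.4638/815) = 0.01747 and √(0.5569·0.4431/659) = 0.01935.
SE(p̂₁ − p̂₂) = √(SE₁² + SE₂²) = √(0.0003052009 + 0.0003744225) = 0.02607, since the two samples are independent.
At 90% confidence z* = 1.645; margin = 1.645 × 0.02607 = 0.04289.
The difference is 0.5362 − 0.5569 = -0.0207, so the interval is -0.0207 ± 0.04289 = (-0.0636, 0.0222).

(-0.0636, 0.0222)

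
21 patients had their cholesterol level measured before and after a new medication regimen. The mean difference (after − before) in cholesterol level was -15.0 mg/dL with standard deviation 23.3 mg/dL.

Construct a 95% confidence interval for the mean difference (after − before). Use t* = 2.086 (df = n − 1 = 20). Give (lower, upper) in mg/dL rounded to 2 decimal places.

This is a matched-pairs design, so SE = s_d/√n = 23.3/√21 = 5.0845.
Margin = 2.086 × 5.0845 = 10.6063; the interval is -15.0 ± 10.6063 = (-25.61, -4.39).

(-25.61, -4.39)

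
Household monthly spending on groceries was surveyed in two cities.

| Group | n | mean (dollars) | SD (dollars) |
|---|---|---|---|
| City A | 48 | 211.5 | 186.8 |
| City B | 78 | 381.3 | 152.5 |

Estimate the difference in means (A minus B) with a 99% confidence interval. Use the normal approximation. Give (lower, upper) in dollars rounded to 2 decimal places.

(-252.28, -87.32)

Per-group SEs: s₁/√n₁ = 186.8/√48 = 26.9623, s₂/√n₂ = 152.5/√78 = 17.2672.
Unpooled SE of the difference: √(726.96562129 + 298.15619584) = 32.0175.
Margin of error = z* · SE = 2.576 × 32.0175 = 82.4771.
x̄₁ − x̄₂ = 211.5 − 381.3 = -169.8000.
CI: -169.8000 ± 82.4771 = (-252.28, -87.32).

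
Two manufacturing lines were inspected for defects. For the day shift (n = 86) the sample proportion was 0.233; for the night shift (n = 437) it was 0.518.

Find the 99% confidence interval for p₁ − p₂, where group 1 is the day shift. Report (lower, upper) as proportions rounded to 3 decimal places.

(-0.418, -0.152)

Each SE is √(p̂(1−p̂)/n): √(0.2330·0.7670/86) = 0.04559 and √(0.5180·0.4820/437) = 0.02390.
SE(p̂₁ − p̂₂) = √(SE₁² + SE₂²) = √(0.0020784481 + 0.00057121) = 0.05147, since the two samples are independent.
At 99% confidence z* = 2.576; margin = 2.576 × 0.05147 = 0.13259.
The difference is 0.2330 − 0.5180 = -0.2850, so the interval is -0.2850 ± 0.13259 = (-0.418, -0.152).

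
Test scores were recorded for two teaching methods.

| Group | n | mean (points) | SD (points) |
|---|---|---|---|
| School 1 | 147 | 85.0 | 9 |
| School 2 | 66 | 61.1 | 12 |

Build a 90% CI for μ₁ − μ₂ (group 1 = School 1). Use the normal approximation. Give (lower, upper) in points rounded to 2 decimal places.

(21.18, 26.62)

Standard errors of each mean: 9/√147 = 0.7423 and 12/√66 = 1.4771.
SE(x̄₁ − x̄₂) = √(0.7423² + 1.4771²) = 1.6531 for independent samples with unequal variances.
With z* = 1.645, the margin is 1.645 × 1.6531 = 2.7193.
x̄₁ − x̄₂ = 85.0 − 61.1 = 23.9000; the interval is 23.9000 ± 2.7193 = (21.18, 26.62).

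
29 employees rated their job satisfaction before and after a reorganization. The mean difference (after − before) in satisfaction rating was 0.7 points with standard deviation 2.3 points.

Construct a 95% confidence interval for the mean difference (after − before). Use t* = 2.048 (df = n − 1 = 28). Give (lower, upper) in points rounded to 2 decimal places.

This is a matched-pairs design, so SE = s_d/√n = 2.3/√29 = 0.4271.
Margin = 2.048 × 0.4271 = 0.8747; the interval is 0.7 ± 0.8747 = (-0.17, 1.57).

(-0.17, 1.57)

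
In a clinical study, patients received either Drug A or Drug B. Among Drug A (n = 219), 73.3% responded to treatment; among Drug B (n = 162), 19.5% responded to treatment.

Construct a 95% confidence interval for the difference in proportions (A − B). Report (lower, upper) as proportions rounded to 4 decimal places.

(0.4534, 0.6226)

SE₁ = √(p̂₁(1−p̂₁)/n₁) = √(0.7330·0.2670/219) = 0.02989; SE₂ = √(0.1950·0.8050/162) = 0.03113.
Independent samples: SE of the difference = √(SE₁² + SE₂²) = √(0.0008934121 + 0.0009690769) = 0.04316.
z* for 95% confidence is 1.960, so the margin of error is 1.960 × 0.04316 = 0.08459.
Point estimate p̂₁ − p̂₂ = 0.7330 − 0.1950 = 0.5380.
0.5380 ± 0.08459 → (0.4534, 0.6226).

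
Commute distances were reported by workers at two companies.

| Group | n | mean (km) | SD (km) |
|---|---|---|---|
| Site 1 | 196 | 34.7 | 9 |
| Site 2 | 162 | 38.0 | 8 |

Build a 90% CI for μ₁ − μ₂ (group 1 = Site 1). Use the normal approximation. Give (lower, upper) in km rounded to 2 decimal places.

Standard errors of each mean: 9/√196 = 0.6429 and 8/√162 = 0.6285.
SE(x̄₁ − x̄₂) = √(0.6429² + 0.6285²) = 0.8991 for independent samples with unequal variances.
With z* = 1.645, the margin is 1.645 × 0.8991 = 1.4790.
x̄₁ − x̄₂ = 34.7 − 38.0 = -3.3000; the interval is -3.3000 ± 1.4790 = (-4.78, -1.82).

(-4.78, -1.82)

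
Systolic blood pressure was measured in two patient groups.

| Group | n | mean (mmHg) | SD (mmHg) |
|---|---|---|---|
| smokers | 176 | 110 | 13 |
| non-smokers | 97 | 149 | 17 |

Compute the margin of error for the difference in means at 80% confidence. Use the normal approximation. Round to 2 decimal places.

2.54

SE₁ = s₁/√n₁ = 13/√176 = 0.9799; SE₂ = 17/√97 = 1.7261.
Independent samples, unequal variances: SE_diff = √(SE₁² + SE₂²) = √(0.96020401 + 2.97942121) = 1.9848.
z* = 1.282, so margin of error = 1.282 × 1.9848 = 2.5445.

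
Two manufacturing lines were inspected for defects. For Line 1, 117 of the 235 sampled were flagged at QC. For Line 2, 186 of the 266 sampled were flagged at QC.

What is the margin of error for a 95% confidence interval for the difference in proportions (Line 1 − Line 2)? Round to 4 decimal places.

0.0844

p̂₁ = 117/235 = 0.4979 and p̂₂ = 186/266 = 0.6992.
SE₁ = √(p̂₁(1−p̂₁)/n₁) = √(0.4979·0.5021/235) = 0.03262; SE₂ = √(0.6992·0.3008/266) = 0.02812.
Independent samples: SE of the difference = √(SE₁² + SE₂²) = √(0.0010640644 + 0.0007907344) = 0.04307.
z* for 95% confidence is 1.960, so the margin of error is 1.960 × 0.04307 = 0.08442.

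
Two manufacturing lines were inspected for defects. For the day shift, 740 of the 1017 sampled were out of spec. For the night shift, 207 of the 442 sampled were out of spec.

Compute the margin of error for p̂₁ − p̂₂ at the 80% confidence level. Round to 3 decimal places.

p̂₁ = 740/1017 = 0.7276 and p̂₂ = 207/442 = 0.4683.
SE₁ = √(p̂₁(1−p̂₁)/n₁) = √(0.7276·0.2724/1017) = 0.01396; SE₂ = √(0.4683·0.5317/442) = 0.02373.
Independent samples: SE of the difference = √(SE₁² + SE₂²) = √(0.0001948816 + 0.0005631129) = 0.02753.
z* for 80% confidence is 1.282, so the margin of error is 1.282 × 0.02753 = 0.03529.

0.035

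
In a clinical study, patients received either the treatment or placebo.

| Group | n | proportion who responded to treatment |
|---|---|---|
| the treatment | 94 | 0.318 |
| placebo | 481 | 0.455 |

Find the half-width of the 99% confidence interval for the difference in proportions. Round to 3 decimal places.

0.137

Each SE is √(p̂(1−p̂)/n): √(0.3180·0.6820/94) = 0.04803 and √(0.4550·0.5450/481) = 0.02271.
SE(p̂₁ − p̂₂) = √(SE₁² + SE₂²) = √(0.0023068809 + 0.0005157441) = 0.05313, since the two samples are independent.
At 99% confidence z* = 2.576; margin = 2.576 × 0.05313 = 0.13686.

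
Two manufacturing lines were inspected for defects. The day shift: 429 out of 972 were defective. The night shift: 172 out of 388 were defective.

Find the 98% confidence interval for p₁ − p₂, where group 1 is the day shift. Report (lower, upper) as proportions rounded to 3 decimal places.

(-0.071, 0.067)

First, p̂₁ = 429/972 = 0.4414; p̂₂ = 172/388 = 0.4433.
The two standard errors are √(0.4414×0.5586/972) = 0.01593 and √(0.4433×0.5567/388) = 0.02522.
Because the samples are independent, SE_diff = √(0.01593² + 0.02522²) = 0.02983.
Using z* = 2.326 for 98%, ME = 2.326 × 0.02983 = 0.06938.
p̂₁ − p̂₂ = -0.0019; interval -0.0019 ± 0.06938 gives (-0.071, 0.067).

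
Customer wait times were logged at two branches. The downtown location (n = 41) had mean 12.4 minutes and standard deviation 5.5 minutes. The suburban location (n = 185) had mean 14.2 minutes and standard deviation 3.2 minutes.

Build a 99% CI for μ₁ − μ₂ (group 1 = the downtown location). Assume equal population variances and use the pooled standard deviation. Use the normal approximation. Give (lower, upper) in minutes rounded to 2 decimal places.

(-3.45, -0.15)

Pooled variance s_p² = [40·5.5² + 184·3.2²] / (41+185−2) = 13.8132, so s_p = 3.7166.
SE_diff = s_p·√(1/n₁ + 1/n₂) = 3.7166·√(1/41 + 1/185) = 0.6415.
z* = 2.576; margin = 2.576 × 0.6415 = 1.6525.
Difference = 12.4 − 14.2 = -1.8000.
-1.8000 ± 1.6525 → (-3.45, -0.15).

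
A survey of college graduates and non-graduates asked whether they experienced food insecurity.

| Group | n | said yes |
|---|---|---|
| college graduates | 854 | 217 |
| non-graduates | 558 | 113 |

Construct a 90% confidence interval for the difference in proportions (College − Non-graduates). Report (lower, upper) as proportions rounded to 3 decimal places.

(0.014, 0.089)

First, p̂₁ = 217/854 = 0.2541; p̂₂ = 113/558 = 0.2025.
The two standard errors are √(0.2541×0.7459/854) = 0.01490 and √(0.2025×0.7975/558) = 0.01701.
Because the samples are independent, SE_diff = √(0.01490² + 0.01701²) = 0.02261.
Using z* = 1.645 for 90%, ME = 1.645 × 0.02261 = 0.03719.
p̂₁ − p̂₂ = 0.0516; interval 0.0516 ± 0.03719 gives (0.014, 0.089).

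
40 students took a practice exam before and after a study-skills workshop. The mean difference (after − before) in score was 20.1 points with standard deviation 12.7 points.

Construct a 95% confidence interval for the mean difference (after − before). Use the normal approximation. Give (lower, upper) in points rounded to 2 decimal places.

(16.16, 24.04)

This is a matched-pairs design, so SE = s_d/√n = 12.7/√40 = 2.0080.
Margin = 1.960 × 2.0080 = 3.9357; the interval is 20.1 ± 3.9357 = (16.16, 24.04).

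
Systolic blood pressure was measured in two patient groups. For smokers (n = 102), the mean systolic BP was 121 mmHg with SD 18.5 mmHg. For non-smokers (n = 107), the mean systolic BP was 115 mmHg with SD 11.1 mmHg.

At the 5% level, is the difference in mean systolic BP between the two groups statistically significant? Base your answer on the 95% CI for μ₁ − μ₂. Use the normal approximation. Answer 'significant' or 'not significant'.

SE₁ = s₁/√n₁ = 18.5/√102 = 1.8318; SE₂ = 11.1/√107 = 1.0731.
Independent samples, unequal variances: SE_diff = √(SE₁² + SE₂²) = √(3.35549124 + 1.15154361) = 2.1230.
z* = 1.960, so margin of error = 1.960 × 2.1230 = 4.1611.
Difference in means = 121 − 115 = 6.0000.
6.0000 ± 4.1611 → (1.8389, 10.1611).
The interval (1.8389, 10.1611) does not contain 0, so the difference is significant.

significant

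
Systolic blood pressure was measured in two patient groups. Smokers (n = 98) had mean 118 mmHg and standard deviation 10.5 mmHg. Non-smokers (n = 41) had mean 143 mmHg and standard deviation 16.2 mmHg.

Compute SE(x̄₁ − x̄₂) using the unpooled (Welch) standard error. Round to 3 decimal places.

SE₁ = s₁/√n₁ = 10.5/√98 = 1.0607; SE₂ = 16.2/√41 = 2.5300.
Independent samples, unequal variances: SE_diff = √(SE₁² + SE₂²) = √(1.12508449 + 6.4009) = 2.7434.

2.743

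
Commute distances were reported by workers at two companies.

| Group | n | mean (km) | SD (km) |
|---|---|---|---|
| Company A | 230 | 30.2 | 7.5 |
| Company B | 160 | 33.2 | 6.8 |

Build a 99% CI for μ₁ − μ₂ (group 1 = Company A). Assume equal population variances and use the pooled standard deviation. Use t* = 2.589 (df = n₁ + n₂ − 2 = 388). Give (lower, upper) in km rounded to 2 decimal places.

(-4.92, -1.08)

Pooled variance s_p² = [229·7.5² + 159·6.8²] / (230+160−2) = 52.1480, so s_p = 7.2214.
SE_diff = s_p·√(1/n₁ + 1/n₂) = 7.2214·√(1/230 + 1/160) = 0.7434.
t* = 2.589; margin = 2.589 × 0.7434 = 1.9247.
Difference = 30.2 − 33.2 = -3.0000.
-3.0000 ± 1.9247 → (-4.92, -1.08).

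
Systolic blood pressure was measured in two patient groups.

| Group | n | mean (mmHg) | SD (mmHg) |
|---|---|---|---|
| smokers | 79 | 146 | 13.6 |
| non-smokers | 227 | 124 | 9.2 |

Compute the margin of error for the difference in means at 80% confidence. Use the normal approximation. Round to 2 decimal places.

SE₁ = s₁/√n₁ = 13.6/√79 = 1.5301; SE₂ = 9.2/√227 = 0.6106.
Independent samples, unequal variances: SE_diff = √(SE₁² + SE₂²) = √(2.34120601 + 0.37283236) = 1.6474.
z* = 1.282, so margin of error = 1.282 × 1.6474 = 2.1120.

2.11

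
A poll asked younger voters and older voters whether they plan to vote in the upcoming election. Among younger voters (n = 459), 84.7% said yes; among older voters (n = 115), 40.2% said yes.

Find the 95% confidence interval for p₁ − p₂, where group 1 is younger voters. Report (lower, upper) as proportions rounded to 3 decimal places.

(0.350, 0.540)

SE₁ = √(p̂₁(1−p̂₁)/n₁) = √(0.8470·0.1530/459) = 0.01680; SE₂ = √(0.4020·0.5980/115) = 0.04572.
Independent samples: SE of the difference = √(SE₁² + SE₂²) = √(0.00028224 + 0.0020903184) = 0.04871.
z* for 95% confidence is 1.960, so the margin of error is 1.960 × 0.04871 = 0.09547.
Point estimate p̂₁ − p̂₂ = 0.8470 − 0.4020 = 0.4450.
0.4450 ± 0.09547 → (0.350, 0.540).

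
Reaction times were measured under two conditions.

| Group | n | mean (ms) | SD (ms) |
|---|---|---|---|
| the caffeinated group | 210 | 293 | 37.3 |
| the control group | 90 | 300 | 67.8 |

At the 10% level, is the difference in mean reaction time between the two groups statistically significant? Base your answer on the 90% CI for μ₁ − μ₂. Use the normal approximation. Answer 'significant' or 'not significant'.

Per-group SEs: s₁/√n₁ = 37.3/√210 = 2.5739, s₂/√n₂ = 67.8/√90 = 7.1467.
Unpooled SE of the difference: √(6.62496121 + 51.07532089) = 7.5961.
Margin of error = z* · SE = 1.645 × 7.5961 = 12.4956.
x̄₁ − x̄₂ = 293 − 300 = -7.0000.
CI: -7.0000 ± 12.4956 = (-19.4956, 5.4956).
The interval (-19.4956, 5.4956) contains 0, so the difference is not significant.

not significant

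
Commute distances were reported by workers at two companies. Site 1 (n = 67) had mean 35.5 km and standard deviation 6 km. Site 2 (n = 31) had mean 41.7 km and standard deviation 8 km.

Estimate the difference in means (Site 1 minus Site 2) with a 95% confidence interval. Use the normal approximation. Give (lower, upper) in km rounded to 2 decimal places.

(-9.36, -3.04)

Standard errors of each mean: 6/√67 = 0.7330 and 8/√31 = 1.4368.
SE(x̄₁ − x̄₂) = √(0.7330² + 1.4368²) = 1.6130 for independent samples with unequal variances.
With z* = 1.960, the margin is 1.960 × 1.6130 = 3.1615.
x̄₁ − x̄₂ = 35.5 − 41.7 = -6.2000; the interval is -6.2000 ± 3.1615 = (-9.36, -3.04).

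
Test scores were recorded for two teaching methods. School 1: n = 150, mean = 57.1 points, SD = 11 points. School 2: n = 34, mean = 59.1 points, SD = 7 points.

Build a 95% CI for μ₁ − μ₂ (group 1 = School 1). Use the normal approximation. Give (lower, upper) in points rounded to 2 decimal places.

(-4.94, 0.94)

Standard errors of each mean: 11/√150 = 0.8981 and 7/√34 = 1.2005.
SE(x̄₁ − x̄₂) = √(0.8981² + 1.2005²) = 1.4993 for independent samples with unequal variances.
With z* = 1.960, the margin is 1.960 × 1.4993 = 2.9386.
x̄₁ − x̄₂ = 57.1 − 59.1 = -2.0000; the interval is -2.0000 ± 2.9386 = (-4.94, 0.94).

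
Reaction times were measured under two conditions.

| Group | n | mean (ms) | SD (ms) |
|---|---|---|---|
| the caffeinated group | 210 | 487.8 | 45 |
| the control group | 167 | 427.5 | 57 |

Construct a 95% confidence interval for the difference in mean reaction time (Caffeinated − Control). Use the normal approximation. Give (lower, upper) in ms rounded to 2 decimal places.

(49.73, 70.87)

Per-group SEs: s₁/√n₁ = 45/√210 = 3.1053, s₂/√n₂ = 57/√167 = 4.4108.
Unpooled SE of the difference: √(9.64288809 + 19.45515664) = 5.3943.
Margin of error = z* · SE = 1.960 × 5.3943 = 10.5728.
x̄₁ − x̄₂ = 487.8 − 427.5 = 60.3000.
CI: 60.3000 ± 10.5728 = (49.73, 70.87).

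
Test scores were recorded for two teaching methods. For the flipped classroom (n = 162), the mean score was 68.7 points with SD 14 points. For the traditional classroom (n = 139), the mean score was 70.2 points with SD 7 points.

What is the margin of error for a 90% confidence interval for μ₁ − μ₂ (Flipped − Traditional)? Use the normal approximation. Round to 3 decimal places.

2.056

Per-group SEs: s₁/√n₁ = 14/√162 = 1.0999, s₂/√n₂ = 7/√139 = 0.5937.
Unpooled SE of the difference: √(1.20978001 + 0.35247969) = 1.2499.
Margin of error = z* · SE = 1.645 × 1.2499 = 2.0561.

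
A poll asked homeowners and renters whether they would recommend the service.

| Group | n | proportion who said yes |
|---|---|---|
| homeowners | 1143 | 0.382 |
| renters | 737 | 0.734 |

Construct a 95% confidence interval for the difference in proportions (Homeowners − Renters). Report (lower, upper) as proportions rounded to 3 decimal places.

(-0.395, -0.309)

SE₁ = √(p̂₁(1−p̂₁)/n₁) = √(0.3820·0.6180/1143) = 0.01437; SE₂ = √(0.7340·0.2660/737) = 0.01628.
Independent samples: SE of the difference = √(SE₁² + SE₂²) = √(0.0002064969 + 0.0002650384) = 0.02171.
z* for 95% confidence is 1.960, so the margin of error is 1.960 × 0.02171 = 0.04255.
Point estimate p̂₁ − p̂₂ = 0.3820 − 0.7340 = -0.3520.
-0.3520 ± 0.04255 → (-0.395, -0.309).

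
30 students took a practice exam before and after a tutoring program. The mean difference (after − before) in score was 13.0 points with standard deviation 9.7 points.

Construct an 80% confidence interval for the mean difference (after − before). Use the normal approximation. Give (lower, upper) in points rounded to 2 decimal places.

(10.73, 15.27)

This is a matched-pairs design, so SE = s_d/√n = 9.7/√30 = 1.7710.
Margin = 1.282 × 1.7710 = 2.2704; the interval is 13.0 ± 2.2704 = (10.73, 15.27).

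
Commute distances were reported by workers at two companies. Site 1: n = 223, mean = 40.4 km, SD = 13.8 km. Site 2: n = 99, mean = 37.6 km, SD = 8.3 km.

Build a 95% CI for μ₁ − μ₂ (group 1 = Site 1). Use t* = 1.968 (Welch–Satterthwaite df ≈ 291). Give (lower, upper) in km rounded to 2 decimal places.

(0.35, 5.25)

Standard errors of each mean: 13.8/√223 = 0.9241 and 8.3/√99 = 0.8342.
SE(x̄₁ − x̄₂) = √(0.9241² + 0.8342²) = 1.2449 for independent samples with unequal variances.
With t* = 1.968, the margin is 1.968 × 1.2449 = 2.4500.
x̄₁ − x̄₂ = 40.4 − 37.6 = 2.8000; the interval is 2.8000 ± 2.4500 = (0.35, 5.25).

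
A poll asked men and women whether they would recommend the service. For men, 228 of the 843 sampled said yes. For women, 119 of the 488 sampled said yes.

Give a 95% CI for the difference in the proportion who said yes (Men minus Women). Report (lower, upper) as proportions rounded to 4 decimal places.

(-0.0219, 0.0751)

p̂₁ = 228/843 = 0.2705 and p̂₂ = 119/488 = 0.2439.
SE₁ = √(p̂₁(1−p̂₁)/n₁) = √(0.2705·0.7295/843) = 0.01530; SE₂ = √(0.2439·0.7561/488) = 0.01944.
Independent samples: SE of the difference = √(SE₁² + SE₂²) = √(0.00023409 + 0.0003779136) = 0.02474.
z* for 95% confidence is 1.960, so the margin of error is 1.960 × 0.02474 = 0.04849.
Point estimate p̂₁ − p̂₂ = 0.2705 − 0.2439 = 0.0266.
0.0266 ± 0.04849 → (-0.0219, 0.0751).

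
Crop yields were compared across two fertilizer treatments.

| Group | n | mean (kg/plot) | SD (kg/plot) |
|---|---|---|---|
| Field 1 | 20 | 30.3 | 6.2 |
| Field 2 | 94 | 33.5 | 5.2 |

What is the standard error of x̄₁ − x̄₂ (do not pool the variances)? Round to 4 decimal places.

1.4865

Standard errors of each mean: 6.2/√20 = 1.3864 and 5.2/√94 = 0.5363.
SE(x̄₁ − x̄₂) = √(1.3864² + 0.5363²) = 1.4865 for independent samples with unequal variances.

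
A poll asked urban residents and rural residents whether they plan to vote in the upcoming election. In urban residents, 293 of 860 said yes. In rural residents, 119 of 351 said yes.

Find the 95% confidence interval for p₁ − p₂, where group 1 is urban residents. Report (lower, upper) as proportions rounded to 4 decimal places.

(-0.0571, 0.0605)

First, p̂₁ = 293/860 = 0.3407; p̂₂ = 119/351 = 0.3390.
The two standard errors are √(0.3407×0.6593/860) = 0.01616 and √(0.3390×0.6610/351) = 0.02527.
Because the samples are independent, SE_diff = √(0.01616² + 0.02527²) = 0.03000.
Using z* = 1.960 for 95%, ME = 1.960 × 0.03000 = 0.05880.
p̂₁ − p̂₂ = 0.0017; interval 0.0017 ± 0.05880 gives (-0.0571, 0.0605).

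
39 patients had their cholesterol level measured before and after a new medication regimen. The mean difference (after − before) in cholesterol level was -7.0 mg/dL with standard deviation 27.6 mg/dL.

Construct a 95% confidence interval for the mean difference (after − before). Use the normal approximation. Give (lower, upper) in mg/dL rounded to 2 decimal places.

Paired design: SE = s_d/√n = 27.6/√39 = 4.4195.
z* = 1.960; margin of error = 1.960 × 4.4195 = 8.6622.
-7.0 ± 8.6622 → (-15.66, 1.66).

(-15.66, 1.66)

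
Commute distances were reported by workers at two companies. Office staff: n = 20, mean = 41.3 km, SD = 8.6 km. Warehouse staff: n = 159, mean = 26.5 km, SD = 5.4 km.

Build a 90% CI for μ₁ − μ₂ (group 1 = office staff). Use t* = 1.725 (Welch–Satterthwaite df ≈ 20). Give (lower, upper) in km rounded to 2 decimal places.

(11.40, 18.20)

Per-group SEs: s₁/√n₁ = 8.6/√20 = 1.9230, s₂/√n₂ = 5.4/√159 = 0.4282.
Unpooled SE of the difference: √(3.697929 + 0.18335524) = 1.9701.
Margin of error = t* · SE = 1.725 × 1.9701 = 3.3984.
x̄₁ − x̄₂ = 41.3 − 26.5 = 14.8000.
CI: 14.8000 ± 3.3984 = (11.40, 18.20).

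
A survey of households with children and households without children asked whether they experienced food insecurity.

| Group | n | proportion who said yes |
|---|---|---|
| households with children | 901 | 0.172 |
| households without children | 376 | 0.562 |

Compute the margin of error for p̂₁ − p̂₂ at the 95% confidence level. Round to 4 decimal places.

Each SE is √(p̂(1−p̂)/n): √(0.1720·0.8280/901) = 0.01257 and √(0.5620·0.4380/376) = 0.02559.
SE(p̂₁ − p̂₂) = √(SE₁² + SE₂²) = √(0.0001580049 + 0.0006548481) = 0.02851, since the two samples are independent.
At 95% confidence z* = 1.960; margin = 1.960 × 0.02851 = 0.05588.

0.0559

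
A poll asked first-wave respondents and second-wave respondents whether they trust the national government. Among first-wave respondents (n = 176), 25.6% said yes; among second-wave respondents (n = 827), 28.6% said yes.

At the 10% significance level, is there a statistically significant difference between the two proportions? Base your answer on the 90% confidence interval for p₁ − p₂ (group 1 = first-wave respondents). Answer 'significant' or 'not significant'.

SE₁ = √(p̂₁(1−p̂₁)/n₁) = √(0.2560·0.7440/176) = 0.03290; SE₂ = √(0.2860·0.7140/827) = 0.01571.
Independent samples: SE of the difference = √(SE₁² + SE₂²) = √(0.00108241 + 0.0002468041) = 0.03646.
z* for 90% confidence is 1.645, so the margin of error is 1.645 × 0.03646 = 0.05998.
Point estimate p̂₁ − p̂₂ = 0.2560 − 0.2860 = -0.0300.
-0.0300 ± 0.05998 → (-0.08998, 0.02998).
The interval (-0.08998, 0.02998) contains 0, so the difference is not significant.

not significant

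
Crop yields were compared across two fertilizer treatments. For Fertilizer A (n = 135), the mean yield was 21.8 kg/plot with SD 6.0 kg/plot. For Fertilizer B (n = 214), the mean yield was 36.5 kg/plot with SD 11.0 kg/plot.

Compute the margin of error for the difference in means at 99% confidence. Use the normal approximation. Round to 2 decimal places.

2.35

Standard errors of each mean: 6.0/√135 = 0.5164 and 11.0/√214 = 0.7519.
SE(x̄₁ − x̄₂) = √(0.5164² + 0.7519²) = 0.9122 for independent samples with unequal variances.
With z* = 2.576, the margin is 2.576 × 0.9122 = 2.3498.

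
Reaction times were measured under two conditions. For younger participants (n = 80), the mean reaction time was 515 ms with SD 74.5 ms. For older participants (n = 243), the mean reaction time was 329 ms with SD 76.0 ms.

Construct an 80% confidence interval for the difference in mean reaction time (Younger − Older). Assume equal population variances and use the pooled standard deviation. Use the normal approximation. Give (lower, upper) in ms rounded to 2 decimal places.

(173.50, 198.50)

Pooled variance s_p² = [79·74.5² + 242·76.0²] / (80+243−2) = 5720.4416, so s_p = 75.6336.
SE_diff = s_p·√(1/n₁ + 1/n₂) = 75.6336·√(1/80 + 1/243) = 9.7492.
z* = 1.282; margin = 1.282 × 9.7492 = 12.4985.
Difference = 515 − 329 = 186.0000.
186.0000 ± 12.4985 → (173.50, 198.50).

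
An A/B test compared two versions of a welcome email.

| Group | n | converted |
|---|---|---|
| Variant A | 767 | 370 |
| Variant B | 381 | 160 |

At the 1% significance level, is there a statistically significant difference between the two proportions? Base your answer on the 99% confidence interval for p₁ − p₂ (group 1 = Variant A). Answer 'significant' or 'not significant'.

not significant

First, p̂₁ = 370/767 = 0.4824; p̂₂ = 160/381 = 0.4199.
The two standard errors are √(0.4824×0.5176/767) = 0.01804 and √(0.4199×0.5801/381) = 0.02528.
Because the samples are independent, SE_diff = √(0.01804² + 0.02528²) = 0.03106.
Using z* = 2.576 for 99%, ME = 2.576 × 0.03106 = 0.08001.
p̂₁ − p̂₂ = 0.0625; interval 0.0625 ± 0.08001 gives (-0.01751, 0.14251).
The interval (-0.01751, 0.14251) contains 0, so the difference is not significant.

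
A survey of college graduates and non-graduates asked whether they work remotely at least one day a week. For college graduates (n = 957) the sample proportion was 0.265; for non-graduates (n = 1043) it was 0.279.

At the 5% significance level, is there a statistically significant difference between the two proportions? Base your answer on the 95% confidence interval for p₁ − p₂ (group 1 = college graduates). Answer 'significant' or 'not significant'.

The two standard errors are √(0.2650×0.7350/957) = 0.01427 and √(0.2790×0.7210/1043) = 0.01389.
Because the samples are independent, SE_diff = √(0.01427² + 0.01389²) = 0.01991.
Using z* = 1.960 for 95%, ME = 1.960 × 0.01991 = 0.03902.
p̂₁ − p̂₂ = -0.0140; interval -0.0140 ± 0.03902 gives (-0.05302, 0.02502).
The interval (-0.05302, 0.02502) contains 0, so the difference is not significant.

not significant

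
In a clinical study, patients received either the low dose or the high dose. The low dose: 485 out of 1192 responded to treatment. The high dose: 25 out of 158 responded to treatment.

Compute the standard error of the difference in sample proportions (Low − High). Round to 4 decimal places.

0.0323

First, p̂₁ = 485/1192 = 0.4069; p̂₂ = 25/158 = 0.1582.
The two standard errors are √(0.4069×0.5931/1192) = 0.01423 and √(0.1582×0.8418/158) = 0.02903.
Because the samples are independent, SE_diff = √(0.01423² + 0.02903²) = 0.03233.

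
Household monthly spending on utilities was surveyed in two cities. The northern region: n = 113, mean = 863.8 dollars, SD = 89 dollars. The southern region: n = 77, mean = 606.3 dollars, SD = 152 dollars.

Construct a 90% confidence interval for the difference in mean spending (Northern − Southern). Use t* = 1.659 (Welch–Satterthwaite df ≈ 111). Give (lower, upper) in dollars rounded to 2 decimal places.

(225.58, 289.42)

Per-group SEs: s₁/√n₁ = 89/√113 = 8.3724, s₂/√n₂ = 152/√77 = 17.3220.
Unpooled SE of the difference: √(70.09708176 + 300.051684) = 19.2393.
Margin of error = t* · SE = 1.659 × 19.2393 = 31.9180.
x̄₁ − x̄₂ = 863.8 − 606.3 = 257.5000.
CI: 257.5000 ± 31.9180 = (225.58, 289.42).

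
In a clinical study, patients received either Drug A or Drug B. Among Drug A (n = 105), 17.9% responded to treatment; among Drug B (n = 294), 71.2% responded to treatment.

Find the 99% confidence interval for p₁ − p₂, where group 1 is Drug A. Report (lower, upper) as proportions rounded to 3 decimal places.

(-0.651, -0.415)

SE₁ = √(p̂₁(1−p̂₁)/n₁) = √(0.1790·0.8210/105) = 0.03741; SE₂ = √(0.7120·0.2880/294) = 0.02641.
Independent samples: SE of the difference = √(SE₁² + SE₂²) = √(0.0013995081 + 0.0006974881) = 0.04579.
z* for 99% confidence is 2.576, so the margin of error is 2.576 × 0.04579 = 0.11796.
Point estimate p̂₁ − p̂₂ = 0.1790 − 0.7120 = -0.5330.
-0.5330 ± 0.11796 → (-0.651, -0.415).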